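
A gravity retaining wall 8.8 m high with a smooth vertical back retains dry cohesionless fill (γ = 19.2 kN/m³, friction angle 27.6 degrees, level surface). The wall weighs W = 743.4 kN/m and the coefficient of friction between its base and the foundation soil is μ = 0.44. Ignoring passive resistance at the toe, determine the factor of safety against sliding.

1.20

K_a = tan²(45° − 27.6°/2) = 0.3668.
P_a = ½K_aγH² = 0.5×0.3668×19.2×8.8² = 272.7 kN/m, acting at H/3 = 2.933 m above the base.
FS_sliding = μW / P_a = 0.44×743.4 / 272.7 = 1.200.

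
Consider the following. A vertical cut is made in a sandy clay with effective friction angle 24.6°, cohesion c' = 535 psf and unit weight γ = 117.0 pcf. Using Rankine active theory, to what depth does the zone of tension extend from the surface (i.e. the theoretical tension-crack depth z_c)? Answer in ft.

14.2 ft

K_a = tan²(45° − 24.6°/2) = 0.4121; √K_a = 0.6420.
The active pressure is zero where K_a γ z = 2c√K_a, so z_c = 2c/(γ√K_a) = 2×535/(117.0×0.6420) = 14.25 ft.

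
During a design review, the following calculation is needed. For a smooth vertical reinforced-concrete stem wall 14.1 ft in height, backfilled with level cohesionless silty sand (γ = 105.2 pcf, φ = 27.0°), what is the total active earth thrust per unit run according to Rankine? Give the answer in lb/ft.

3930 lb/ft

K_a = tan²(45° − φ/2) = 0.3755.
P_a = ½ K_a γ H² = 0.5 × 0.3755 × 105.2 × 14.1² = 3927 lb/ft.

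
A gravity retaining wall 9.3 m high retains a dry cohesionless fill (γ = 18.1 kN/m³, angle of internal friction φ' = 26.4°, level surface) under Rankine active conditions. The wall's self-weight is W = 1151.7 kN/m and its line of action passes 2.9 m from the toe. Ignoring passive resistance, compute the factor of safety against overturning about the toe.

K_a = tan²(45° − 26.4°/2) = 0.3844.
P_a = ½K_aγH² = 0.5×0.3844×18.1×9.3² = 300.9 kN/m, acting at H/3 = 3.100 m above the base.
Overturning moment M_o = P_a × H/3 = 300.9 × 3.100 = 932.8.
Resisting moment M_r = W × 2.9 = 1151.7 × 2.9 = 3340.
FS_overturning = M_r/M_o = 3340/932.8 = 3.580.

3.58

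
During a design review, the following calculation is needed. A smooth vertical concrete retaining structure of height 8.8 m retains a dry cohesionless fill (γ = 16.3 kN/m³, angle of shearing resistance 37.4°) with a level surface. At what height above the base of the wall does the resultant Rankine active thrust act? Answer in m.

2.93 m

K_a = 0.2443.
The pressure distribution is triangular, so the resultant acts at H/3 above the base = 8.8/3 = 2.933 m.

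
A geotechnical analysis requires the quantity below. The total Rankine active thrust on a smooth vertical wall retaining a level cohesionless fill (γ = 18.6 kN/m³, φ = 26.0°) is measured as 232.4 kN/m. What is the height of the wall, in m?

K_a = 0.3905. P_a = ½ K_a γ H² ⇒ H = √(2P_a/(K_a γ)).
H = √(2×232.4/(0.3905×18.6)) = 8.000 m.

8.00 m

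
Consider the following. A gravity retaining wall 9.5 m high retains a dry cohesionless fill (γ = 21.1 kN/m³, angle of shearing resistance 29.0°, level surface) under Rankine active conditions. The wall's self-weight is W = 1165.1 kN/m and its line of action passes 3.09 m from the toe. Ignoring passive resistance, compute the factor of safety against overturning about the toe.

3.44

K_a = tan²(45° − 29.0°/2) = 0.3470.
P_a = ½K_aγH² = 0.5×0.3470×21.1×9.5² = 330.4 kN/m, acting at H/3 = 3.167 m above the base.
Overturning moment M_o = P_a × H/3 = 330.4 × 3.167 = 1046.
Resisting moment M_r = W × 3.09 = 1165.1 × 3.09 = 3600.
FS_overturning = M_r/M_o = 3600/1046 = 3.441.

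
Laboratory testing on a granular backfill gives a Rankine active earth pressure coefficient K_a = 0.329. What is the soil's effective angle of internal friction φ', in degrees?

K_a = tan²(45° − φ/2) ⇒ 45° − φ/2 = arctan(√0.329) = 29.84°.
φ = 2(45° − 29.84°) = 30.32°.

30.3°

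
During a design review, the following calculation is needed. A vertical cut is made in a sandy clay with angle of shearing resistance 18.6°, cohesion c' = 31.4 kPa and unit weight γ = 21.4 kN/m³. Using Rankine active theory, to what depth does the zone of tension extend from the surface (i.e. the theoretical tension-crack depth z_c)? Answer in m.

K_a = tan²(45° − 18.6°/2) = 0.5163; √K_a = 0.7186.
The active pressure is zero where K_a γ z = 2c√K_a, so z_c = 2c/(γ√K_a) = 2×31.4/(21.4×0.7186) = 4.084 m.

4.08 m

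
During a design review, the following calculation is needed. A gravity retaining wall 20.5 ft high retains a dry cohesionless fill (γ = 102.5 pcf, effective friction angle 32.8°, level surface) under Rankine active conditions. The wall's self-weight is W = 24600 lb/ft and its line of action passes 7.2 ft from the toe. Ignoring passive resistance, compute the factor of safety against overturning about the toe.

4.05

K_a = tan²(45° − 32.8°/2) = 0.2973.
P_a = ½K_aγH² = 0.5×0.2973×102.5×20.5² = 6402 lb/ft, acting at H/3 = 6.833 ft above the base.
Overturning moment M_o = P_a × H/3 = 6402 × 6.833 = 43750.
Resisting moment M_r = W × 7.2 = 24600 × 7.2 = 177100.
FS_overturning = M_r/M_o = 177100/43750 = 4.048.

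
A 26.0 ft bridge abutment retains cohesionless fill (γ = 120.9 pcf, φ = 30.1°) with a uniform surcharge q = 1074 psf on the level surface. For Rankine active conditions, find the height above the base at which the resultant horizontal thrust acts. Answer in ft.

10.4 ft

K_a = 0.3320.
Triangular part P₁ = ½K_aγH² = 13570 at H/3 = 8.667 ft; rectangular part P₂ = K_a q H = 9271 at H/2 = 13.00 ft.
ȳ = (P₁·8.667 + P₂·13.00)/(P₁+P₂) = 10.43 ft.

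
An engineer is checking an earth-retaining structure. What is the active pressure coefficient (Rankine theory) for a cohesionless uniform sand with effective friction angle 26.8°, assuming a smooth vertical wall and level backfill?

K_a = (1 − sin φ)/(1 + sin φ) = (1 − sin 26.8°)/(1 + sin 26.8°) = 0.3785.

0.378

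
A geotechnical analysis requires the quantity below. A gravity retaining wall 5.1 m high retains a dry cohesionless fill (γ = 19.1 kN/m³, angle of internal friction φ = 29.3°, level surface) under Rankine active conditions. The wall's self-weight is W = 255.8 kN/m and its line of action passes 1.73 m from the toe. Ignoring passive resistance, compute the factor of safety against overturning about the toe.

K_a = tan²(45° − 29.3°/2) = 0.3428.
P_a = ½K_aγH² = 0.5×0.3428×19.1×5.1² = 85.16 kN/m, acting at H/3 = 1.700 m above the base.
Overturning moment M_o = P_a × H/3 = 85.16 × 1.700 = 144.8.
Resisting moment M_r = W × 1.73 = 255.8 × 1.73 = 442.5.
FS_overturning = M_r/M_o = 442.5/144.8 = 3.057.

3.06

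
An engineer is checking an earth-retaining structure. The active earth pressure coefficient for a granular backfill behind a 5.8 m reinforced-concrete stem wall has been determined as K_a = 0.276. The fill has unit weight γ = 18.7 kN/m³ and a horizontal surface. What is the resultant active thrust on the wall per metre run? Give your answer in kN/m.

86.8 kN/m

P = ½ K_a γ H² = 0.5 × 0.276 × 18.7 × 5.8² = 86.81 kN/m.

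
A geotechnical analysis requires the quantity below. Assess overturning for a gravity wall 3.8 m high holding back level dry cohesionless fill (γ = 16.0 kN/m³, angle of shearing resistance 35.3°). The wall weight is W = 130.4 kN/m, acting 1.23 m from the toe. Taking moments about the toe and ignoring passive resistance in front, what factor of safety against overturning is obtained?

K_a = tan²(45° − 35.3°/2) = 0.2675.
P_a = ½K_aγH² = 0.5×0.2675×16.0×3.8² = 30.91 kN/m, acting at H/3 = 1.267 m above the base.
Overturning moment M_o = P_a × H/3 = 30.91 × 1.267 = 39.15.
Resisting moment M_r = W × 1.23 = 130.4 × 1.23 = 160.4.
FS_overturning = M_r/M_o = 160.4/39.15 = 4.097.

4.10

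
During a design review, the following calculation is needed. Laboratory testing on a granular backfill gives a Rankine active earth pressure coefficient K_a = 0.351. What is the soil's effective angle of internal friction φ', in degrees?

28.7°

K_a = tan²(45° − φ/2) ⇒ 45° − φ/2 = arctan(√0.351) = 30.64°.
φ = 2(45° − 30.64°) = 28.71°.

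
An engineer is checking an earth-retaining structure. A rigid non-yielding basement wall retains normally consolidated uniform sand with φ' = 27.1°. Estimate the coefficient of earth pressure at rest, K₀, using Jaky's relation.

K₀ = 1 − sin φ' = 1 − sin 27.1° = 0.5445.

0.544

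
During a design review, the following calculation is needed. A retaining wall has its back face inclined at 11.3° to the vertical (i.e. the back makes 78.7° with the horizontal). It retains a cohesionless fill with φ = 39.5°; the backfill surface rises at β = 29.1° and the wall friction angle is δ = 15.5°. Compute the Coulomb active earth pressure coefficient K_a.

0.451

K_a = sin²(α+φ) / [sin²α · sin(α−δ) · (1 + √{sin(φ+δ)sin(φ−β) / (sin(α−δ)sin(α+β))})²].
With α = 78.7°, φ = 39.5°, δ = 15.5°, β = 29.1°: K_a = 0.4506.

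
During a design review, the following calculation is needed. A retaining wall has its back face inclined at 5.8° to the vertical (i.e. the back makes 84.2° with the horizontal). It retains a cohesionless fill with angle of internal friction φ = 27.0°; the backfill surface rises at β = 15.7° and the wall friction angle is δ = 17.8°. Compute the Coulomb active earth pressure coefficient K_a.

0.495

K_a = sin²(α+φ) / [sin²α · sin(α−δ) · (1 + √{sin(φ+δ)sin(φ−β) / (sin(α−δ)sin(α+β))})²].
With α = 84.2°, φ = 27.0°, δ = 17.8°, β = 15.7°: K_a = 0.4952.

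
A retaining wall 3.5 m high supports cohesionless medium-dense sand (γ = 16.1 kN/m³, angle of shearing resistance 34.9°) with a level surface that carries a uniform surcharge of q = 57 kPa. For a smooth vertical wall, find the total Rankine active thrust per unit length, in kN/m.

K_a = tan²(45° − φ/2) = 0.2721.
Soil triangle: ½ K_a γ H² = 0.5×0.2721×16.1×3.5² = 26.84 kN/m.
Surcharge rectangle: K_a q H = 0.2721×57×3.5 = 54.29 kN/m.
Total = 26.84 + 54.29 = 81.13 kN/m.

81.1 kN/m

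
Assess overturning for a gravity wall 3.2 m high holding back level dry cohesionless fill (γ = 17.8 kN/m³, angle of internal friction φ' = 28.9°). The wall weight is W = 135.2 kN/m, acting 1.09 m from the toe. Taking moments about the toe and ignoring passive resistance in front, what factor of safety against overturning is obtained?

K_a = tan²(45° − 28.9°/2) = 0.3484.
P_a = ½K_aγH² = 0.5×0.3484×17.8×3.2² = 31.75 kN/m, acting at H/3 = 1.067 m above the base.
Overturning moment M_o = P_a × H/3 = 31.75 × 1.067 = 33.86.
Resisting moment M_r = W × 1.09 = 135.2 × 1.09 = 147.4.
FS_overturning = M_r/M_o = 147.4/33.86 = 4.352.

4.35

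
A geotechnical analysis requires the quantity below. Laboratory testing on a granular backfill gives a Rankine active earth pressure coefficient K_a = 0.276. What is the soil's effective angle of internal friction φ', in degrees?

34.6°

K_a = tan²(45° − φ/2) ⇒ 45° − φ/2 = arctan(√0.276) = 27.72°.
φ = 2(45° − 27.72°) = 34.57°.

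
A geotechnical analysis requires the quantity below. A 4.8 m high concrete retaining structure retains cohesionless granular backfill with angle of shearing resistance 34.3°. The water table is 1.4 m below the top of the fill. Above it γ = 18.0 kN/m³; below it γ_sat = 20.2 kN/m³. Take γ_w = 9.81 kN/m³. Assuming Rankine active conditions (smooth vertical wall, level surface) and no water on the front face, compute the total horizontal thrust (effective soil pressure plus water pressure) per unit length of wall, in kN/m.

K_a = tan²(45° − φ/2) = 0.2792.
γ' = 20.2 − 9.81 = 10.39 kN/m³. Depth below WT = 3.4 m.
σ'_h at WT = K_a γ d_w = 7.035 kPa; at base = 7.035 + K_a γ' × 3.4 = 16.90 kPa.
P₁ (0–1.4 m) = ½×7.035×1.4 = 4.924. P₂ (1.4–4.8 m) = ½(7.035+16.90)×3.4 = 40.68.
P_w = ½ γ_w h₂² = 0.5×9.81×3.4² = 56.70. Total = 4.924+40.68+56.70 = 102.3 kN/m.

102 kN/m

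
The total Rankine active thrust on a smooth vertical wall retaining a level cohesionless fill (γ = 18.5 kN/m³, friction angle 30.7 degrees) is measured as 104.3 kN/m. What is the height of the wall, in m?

5.90 m

K_a = 0.3240. P_a = ½ K_a γ H² ⇒ H = √(2P_a/(K_a γ)).
H = √(2×104.3/(0.3240×18.5)) = 5.899 m.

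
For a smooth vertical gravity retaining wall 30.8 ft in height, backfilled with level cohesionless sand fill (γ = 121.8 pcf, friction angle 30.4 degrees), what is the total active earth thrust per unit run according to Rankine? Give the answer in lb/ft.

18900 lb/ft

K_a = tan²(45° − φ/2) = 0.3280.
P_a = ½ K_a γ H² = 0.5 × 0.3280 × 121.8 × 30.8² = 18950 lb/ft.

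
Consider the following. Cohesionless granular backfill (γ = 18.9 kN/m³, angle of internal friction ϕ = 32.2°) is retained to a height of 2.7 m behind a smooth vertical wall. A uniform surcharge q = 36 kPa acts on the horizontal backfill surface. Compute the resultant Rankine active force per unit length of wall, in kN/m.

50.6 kN/m

K_a = tan²(45° − φ/2) = 0.3047.
Soil triangle: ½ K_a γ H² = 0.5×0.3047×18.9×2.7² = 20.99 kN/m.
Surcharge rectangle: K_a q H = 0.3047×36×2.7 = 29.62 kN/m.
Total = 20.99 + 29.62 = 50.61 kN/m.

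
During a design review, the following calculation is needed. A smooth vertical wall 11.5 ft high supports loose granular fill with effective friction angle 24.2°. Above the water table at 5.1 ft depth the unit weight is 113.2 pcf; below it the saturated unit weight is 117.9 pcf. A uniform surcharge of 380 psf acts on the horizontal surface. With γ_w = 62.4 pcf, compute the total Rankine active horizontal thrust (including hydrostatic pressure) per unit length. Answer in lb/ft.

5750 lb/ft

K_a = tan²(45° − φ/2) = 0.4185.
γ' = 117.9 − 62.4 = 55.50 pcf. h₂ = H − d_w = 6.4 ft.
σ'_h: at surface K_a·q = 159.0; at WT K_a(q+γd_w) = 400.7; at base K_a(q+γd_w+γ'h₂) = 549.3 psf.
P₁ = ½(159.0+400.7)×5.1 = 1427; P₂ = ½(400.7+549.3)×6.4 = 3040; P_w = ½γ_w h₂² = 1278.
Total = 1427+3040+1278 = 5745 lb/ft.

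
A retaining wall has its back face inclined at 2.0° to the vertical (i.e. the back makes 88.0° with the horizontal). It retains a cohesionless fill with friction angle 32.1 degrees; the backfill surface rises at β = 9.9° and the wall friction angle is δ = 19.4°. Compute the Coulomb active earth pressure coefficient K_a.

0.328

K_a = sin²(α+φ) / [sin²α · sin(α−δ) · (1 + √{sin(φ+δ)sin(φ−β) / (sin(α−δ)sin(α+β))})²].
With α = 88.0°, φ = 32.1°, δ = 19.4°, β = 9.9°: K_a = 0.3281.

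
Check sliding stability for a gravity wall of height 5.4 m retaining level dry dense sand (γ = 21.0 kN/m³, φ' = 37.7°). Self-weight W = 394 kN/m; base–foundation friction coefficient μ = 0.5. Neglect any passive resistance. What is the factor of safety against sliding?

2.67

K_a = tan²(45° − 37.7°/2) = 0.2411.
P_a = ½K_aγH² = 0.5×0.2411×21.0×5.4² = 73.81 kN/m, acting at H/3 = 1.800 m above the base.
FS_sliding = μW / P_a = 0.5×394 / 73.81 = 2.669.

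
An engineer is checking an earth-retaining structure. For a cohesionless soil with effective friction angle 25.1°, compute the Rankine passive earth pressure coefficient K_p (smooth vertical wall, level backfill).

2.47

K_p = (1 + sin φ)/(1 − sin φ) = tan²(45° + 25.1°/2) = 2.473.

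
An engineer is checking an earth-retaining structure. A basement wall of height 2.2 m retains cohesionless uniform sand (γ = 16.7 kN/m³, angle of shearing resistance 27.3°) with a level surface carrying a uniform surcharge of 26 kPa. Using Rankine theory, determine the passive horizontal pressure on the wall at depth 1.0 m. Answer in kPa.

115 kPa

K_p = (1 + sin φ)/(1 − sin φ) = 2.694.
σ_v = γz + q = 16.7 × 1.0 + 26 = 42.70 kPa.
σ_h = K_p σ_v = 2.694 × 42.70 = 115.1 kPa.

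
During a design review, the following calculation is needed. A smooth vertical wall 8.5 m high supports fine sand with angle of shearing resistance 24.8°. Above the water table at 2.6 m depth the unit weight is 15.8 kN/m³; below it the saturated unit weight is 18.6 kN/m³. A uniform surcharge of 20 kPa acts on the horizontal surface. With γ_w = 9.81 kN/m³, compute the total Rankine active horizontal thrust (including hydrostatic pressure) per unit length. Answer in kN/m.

424 kN/m

K_a = tan²(45° − φ/2) = 0.4090.
γ' = 18.6 − 9.81 = 8.790 kN/m³. h₂ = H − d_w = 5.9 m.
σ'_h: at surface K_a·q = 8.180; at WT K_a(q+γd_w) = 24.98; at base K_a(q+γd_w+γ'h₂) = 46.19 kPa.
P₁ = ½(8.180+24.98)×2.6 = 43.11; P₂ = ½(24.98+46.19)×5.9 = 210.0; P_w = ½γ_w h₂² = 170.7.
Total = 43.11+210.0+170.7 = 423.8 kN/m.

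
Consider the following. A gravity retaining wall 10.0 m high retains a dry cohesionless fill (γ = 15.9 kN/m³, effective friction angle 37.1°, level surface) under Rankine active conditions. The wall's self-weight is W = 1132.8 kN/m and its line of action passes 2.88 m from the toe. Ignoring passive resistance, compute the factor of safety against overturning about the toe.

K_a = tan²(45° − 37.1°/2) = 0.2475.
P_a = ½K_aγH² = 0.5×0.2475×15.9×10.0² = 196.8 kN/m, acting at H/3 = 3.333 m above the base.
Overturning moment M_o = P_a × H/3 = 196.8 × 3.333 = 655.9.
Resisting moment M_r = W × 2.88 = 1132.8 × 2.88 = 3262.
FS_overturning = M_r/M_o = 3262/655.9 = 4.974.

4.97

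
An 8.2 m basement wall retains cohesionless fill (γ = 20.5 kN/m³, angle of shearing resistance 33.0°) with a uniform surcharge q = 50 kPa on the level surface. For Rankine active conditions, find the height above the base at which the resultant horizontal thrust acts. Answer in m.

K_a = 0.2948.
Triangular part P₁ = ½K_aγH² = 203.2 at H/3 = 2.733 m; rectangular part P₂ = K_a q H = 120.9 at H/2 = 4.100 m.
ȳ = (P₁·2.733 + P₂·4.100)/(P₁+P₂) = 3.243 m.

3.24 m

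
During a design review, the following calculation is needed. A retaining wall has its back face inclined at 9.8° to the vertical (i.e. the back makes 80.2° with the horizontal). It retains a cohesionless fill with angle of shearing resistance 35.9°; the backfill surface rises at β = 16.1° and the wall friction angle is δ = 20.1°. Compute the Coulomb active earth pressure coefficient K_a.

K_a = sin²(α+φ) / [sin²α · sin(α−δ) · (1 + √{sin(φ+δ)sin(φ−β) / (sin(α−δ)sin(α+β))})²].
With α = 80.2°, φ = 35.9°, δ = 20.1°, β = 16.1°: K_a = 0.3882.

0.388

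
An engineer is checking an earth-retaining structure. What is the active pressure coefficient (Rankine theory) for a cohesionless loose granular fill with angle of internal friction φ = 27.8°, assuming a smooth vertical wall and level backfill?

K_a = tan²(45° − φ/2) = tan²(31.10°) = 0.3639.

0.364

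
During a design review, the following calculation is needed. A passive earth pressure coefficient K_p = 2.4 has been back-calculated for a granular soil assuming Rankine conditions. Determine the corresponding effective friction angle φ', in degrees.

K_p = (1+sin φ)/(1−sin φ) ⇒ sin φ = (K_p − 1)/(K_p + 1) = 0.4118.
φ = arcsin(0.4118) = 24.32°.

24.3°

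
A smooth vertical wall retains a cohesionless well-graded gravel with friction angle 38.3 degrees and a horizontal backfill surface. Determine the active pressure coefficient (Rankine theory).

0.235

K_a = (1 − sin φ)/(1 + sin φ) = (1 − sin 38.3°)/(1 + sin 38.3°) = 0.2347.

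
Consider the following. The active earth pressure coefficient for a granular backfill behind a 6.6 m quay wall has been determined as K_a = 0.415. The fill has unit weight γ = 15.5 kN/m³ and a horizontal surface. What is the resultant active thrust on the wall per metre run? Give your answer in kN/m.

P = ½ K_a γ H² = 0.5 × 0.415 × 15.5 × 6.6² = 140.1 kN/m.

140 kN/m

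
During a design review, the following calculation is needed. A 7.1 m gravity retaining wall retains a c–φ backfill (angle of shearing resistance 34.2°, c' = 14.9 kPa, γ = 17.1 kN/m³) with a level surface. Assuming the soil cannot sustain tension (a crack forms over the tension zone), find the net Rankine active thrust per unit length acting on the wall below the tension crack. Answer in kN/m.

K_a = 0.2803; √K_a = 0.5295.
Tension-crack depth z_c = 2c/(γ√K_a) = 2×14.9/(17.1×0.5295) = 3.291 m.
σ_a at base = K_a γ H − 2c√K_a = 0.2803×17.1×7.1 − 2×14.9×0.5295 = 18.26 kPa.
P_a = ½ × 18.26 × (H − z_c) = 0.5×18.26×3.809 = 34.77 kN/m.

34.8 kN/m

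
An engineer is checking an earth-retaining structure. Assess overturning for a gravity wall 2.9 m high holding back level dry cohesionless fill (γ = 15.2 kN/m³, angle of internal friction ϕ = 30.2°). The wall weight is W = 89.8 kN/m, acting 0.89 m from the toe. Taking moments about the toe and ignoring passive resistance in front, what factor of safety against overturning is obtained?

3.91

K_a = tan²(45° − 30.2°/2) = 0.3307.
P_a = ½K_aγH² = 0.5×0.3307×15.2×2.9² = 21.13 kN/m, acting at H/3 = 0.9667 m above the base.
Overturning moment M_o = P_a × H/3 = 21.13 × 0.9667 = 20.43.
Resisting moment M_r = W × 0.89 = 89.8 × 0.89 = 79.92.
FS_overturning = M_r/M_o = 79.92/20.43 = 3.912.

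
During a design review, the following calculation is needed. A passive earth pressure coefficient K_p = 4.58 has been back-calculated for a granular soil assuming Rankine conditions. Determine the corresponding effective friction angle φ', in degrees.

K_p = (1+sin φ)/(1−sin φ) ⇒ sin φ = (K_p − 1)/(K_p + 1) = 0.6416.
φ = arcsin(0.6416) = 39.91°.

39.9°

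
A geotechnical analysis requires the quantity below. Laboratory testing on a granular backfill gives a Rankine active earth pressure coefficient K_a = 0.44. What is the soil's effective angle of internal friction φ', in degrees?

22.9°

K_a = tan²(45° − φ/2) ⇒ 45° − φ/2 = arctan(√0.44) = 33.56°.
φ = 2(45° − 33.56°) = 22.89°.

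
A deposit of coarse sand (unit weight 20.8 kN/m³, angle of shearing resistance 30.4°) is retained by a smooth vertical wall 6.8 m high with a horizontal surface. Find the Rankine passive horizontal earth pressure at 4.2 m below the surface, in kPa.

266 kPa

K_p = (1 + sin φ)/(1 − sin φ) = 3.049.
σ_h = K_p γ z = 3.049 × 20.8 × 4.2 = 266.3 kPa.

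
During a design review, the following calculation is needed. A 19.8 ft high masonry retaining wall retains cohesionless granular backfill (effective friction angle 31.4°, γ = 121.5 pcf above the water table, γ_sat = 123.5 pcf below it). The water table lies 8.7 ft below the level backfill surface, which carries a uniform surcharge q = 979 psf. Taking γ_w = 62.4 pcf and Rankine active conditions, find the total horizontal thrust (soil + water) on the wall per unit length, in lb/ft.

K_a = tan²(45° − φ/2) = 0.3149.
γ' = 123.5 − 62.4 = 61.10 pcf. h₂ = H − d_w = 11.1 ft.
σ'_h: at surface K_a·q = 308.3; at WT K_a(q+γd_w) = 641.2; at base K_a(q+γd_w+γ'h₂) = 854.8 psf.
P₁ = ½(308.3+641.2)×8.7 = 4130; P₂ = ½(641.2+854.8)×11.1 = 8303; P_w = ½γ_w h₂² = 3844.
Total = 4130+8303+3844 = 16280 lb/ft.

16300 lb/ft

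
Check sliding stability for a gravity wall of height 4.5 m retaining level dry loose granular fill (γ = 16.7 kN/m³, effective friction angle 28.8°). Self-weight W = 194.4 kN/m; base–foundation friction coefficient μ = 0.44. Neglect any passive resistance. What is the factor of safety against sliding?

1.45

K_a = tan²(45° − 28.8°/2) = 0.3498.
P_a = ½K_aγH² = 0.5×0.3498×16.7×4.5² = 59.14 kN/m, acting at H/3 = 1.500 m above the base.
FS_sliding = μW / P_a = 0.44×194.4 / 59.14 = 1.446.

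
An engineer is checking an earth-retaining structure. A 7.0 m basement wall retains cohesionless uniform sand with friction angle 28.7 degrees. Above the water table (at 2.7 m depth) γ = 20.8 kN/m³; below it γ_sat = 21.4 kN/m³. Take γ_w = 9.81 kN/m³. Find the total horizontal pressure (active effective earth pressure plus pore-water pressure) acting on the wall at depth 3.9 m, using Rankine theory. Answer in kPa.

K_a = (1 − sin φ)/(1 + sin φ) = 0.3511.
γ' = 21.4 − 9.81 = 11.59 kN/m³.
Effective vertical stress at 3.9 m: σ'_v = 20.8×2.7 + 11.59×1.20 = 70.07 kPa.
σ'_h = K_a σ'_v = 0.3511 × 70.07 = 24.60 kPa; u = γ_w × 1.20 = 11.77 kPa.
Total σ_h = 24.60 + 11.77 = 36.38 kPa.

36.4 kPa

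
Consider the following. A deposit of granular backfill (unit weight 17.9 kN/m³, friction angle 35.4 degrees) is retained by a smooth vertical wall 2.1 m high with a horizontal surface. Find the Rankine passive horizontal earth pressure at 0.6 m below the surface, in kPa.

K_p = (1 + sin φ)/(1 − sin φ) = 3.754.
σ_h = K_p γ z = 3.754 × 17.9 × 0.6 = 40.32 kPa.

40.3 kPa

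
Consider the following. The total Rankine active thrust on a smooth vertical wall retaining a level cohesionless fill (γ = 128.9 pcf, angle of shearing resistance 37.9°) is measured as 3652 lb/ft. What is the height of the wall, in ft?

K_a = 0.2389. P_a = ½ K_a γ H² ⇒ H = √(2P_a/(K_a γ)).
H = √(2×3652/(0.2389×128.9)) = 15.40 ft.

15.4 ft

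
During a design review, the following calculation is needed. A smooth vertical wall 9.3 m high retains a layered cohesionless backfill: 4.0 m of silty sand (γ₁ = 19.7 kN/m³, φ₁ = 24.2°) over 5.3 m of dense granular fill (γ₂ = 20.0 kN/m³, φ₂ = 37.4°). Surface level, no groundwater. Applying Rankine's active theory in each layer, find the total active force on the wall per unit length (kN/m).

K_a1 = tan²(45°−24.2°/2) = 0.4185; K_a2 = tan²(45°−37.4°/2) = 0.2443.
Layer 1: σ at base = K_a1 γ₁ h₁ = 32.98 kPa; P₁ = ½×32.98×4.0 = 65.96.
Layer 2: σ_v at top = γ₁h₁ = 78.80; σ_h top = K_a2×78.80 = 19.25; σ_h base = K_a2×(78.80+20.0×5.3) = 45.14.
P₂ = ½(19.25+45.14)×5.3 = 170.6. Total P_a = 65.96+170.6 = 236.6 kN/m.

237 kN/m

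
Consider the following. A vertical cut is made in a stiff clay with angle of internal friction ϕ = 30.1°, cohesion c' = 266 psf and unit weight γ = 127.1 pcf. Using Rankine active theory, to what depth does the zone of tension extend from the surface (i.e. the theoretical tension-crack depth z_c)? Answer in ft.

7.26 ft

K_a = tan²(45° − 30.1°/2) = 0.3320; √K_a = 0.5762.
The active pressure is zero where K_a γ z = 2c√K_a, so z_c = 2c/(γ√K_a) = 2×266/(127.1×0.5762) = 7.264 ft.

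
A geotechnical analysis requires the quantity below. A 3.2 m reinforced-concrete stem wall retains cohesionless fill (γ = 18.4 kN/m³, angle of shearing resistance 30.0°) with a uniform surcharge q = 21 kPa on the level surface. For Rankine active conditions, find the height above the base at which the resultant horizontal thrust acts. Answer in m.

K_a = 0.3333.
Triangular part P₁ = ½K_aγH² = 31.40 at H/3 = 1.067 m; rectangular part P₂ = K_a q H = 22.40 at H/2 = 1.600 m.
ȳ = (P₁·1.067 + P₂·1.600)/(P₁+P₂) = 1.289 m.

1.29 m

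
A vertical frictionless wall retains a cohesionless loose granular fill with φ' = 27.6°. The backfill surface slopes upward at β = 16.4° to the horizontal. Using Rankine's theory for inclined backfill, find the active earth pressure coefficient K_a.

K_a = cos β · (cos β − √(cos²β − cos²φ)) / (cos β + √(cos²β − cos²φ)).
cos β = 0.9593, cos φ = 0.8862, √(cos²β − cos²φ) = 0.3673.
K_a = 0.9593 × (0.9593 − 0.3673)/(0.9593 + 0.3673) = 0.4281.

0.428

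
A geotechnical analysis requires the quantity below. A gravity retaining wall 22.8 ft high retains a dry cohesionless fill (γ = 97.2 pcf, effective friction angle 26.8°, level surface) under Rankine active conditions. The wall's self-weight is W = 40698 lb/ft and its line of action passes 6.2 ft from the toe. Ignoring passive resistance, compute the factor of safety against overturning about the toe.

3.47

K_a = tan²(45° − 26.8°/2) = 0.3785.
P_a = ½K_aγH² = 0.5×0.3785×97.2×22.8² = 9562 lb/ft, acting at H/3 = 7.600 ft above the base.
Overturning moment M_o = P_a × H/3 = 9562 × 7.600 = 72670.
Resisting moment M_r = W × 6.2 = 40698 × 6.2 = 252300.
FS_overturning = M_r/M_o = 252300/72670 = 3.472.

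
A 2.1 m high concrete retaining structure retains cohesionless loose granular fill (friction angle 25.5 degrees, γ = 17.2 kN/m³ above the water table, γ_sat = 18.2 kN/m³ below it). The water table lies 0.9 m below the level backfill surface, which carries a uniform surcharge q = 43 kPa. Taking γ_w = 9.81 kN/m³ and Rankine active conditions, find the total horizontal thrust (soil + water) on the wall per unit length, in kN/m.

55.6 kN/m

K_a = tan²(45° − φ/2) = 0.3981.
γ' = 18.2 − 9.81 = 8.390 kN/m³. h₂ = H − d_w = 1.2 m.
σ'_h: at surface K_a·q = 17.12; at WT K_a(q+γd_w) = 23.28; at base K_a(q+γd_w+γ'h₂) = 27.29 kPa.
P₁ = ½(17.12+23.28)×0.9 = 18.18; P₂ = ½(23.28+27.29)×1.2 = 30.34; P_w = ½γ_w h₂² = 7.063.
Total = 18.18+30.34+7.063 = 55.58 kN/m.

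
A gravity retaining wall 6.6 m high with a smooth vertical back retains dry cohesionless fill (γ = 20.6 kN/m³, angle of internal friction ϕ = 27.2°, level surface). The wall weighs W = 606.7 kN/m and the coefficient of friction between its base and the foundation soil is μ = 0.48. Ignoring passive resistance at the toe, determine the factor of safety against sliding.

K_a = tan²(45° − 27.2°/2) = 0.3726.
P_a = ½K_aγH² = 0.5×0.3726×20.6×6.6² = 167.2 kN/m, acting at H/3 = 2.200 m above the base.
FS_sliding = μW / P_a = 0.48×606.7 / 167.2 = 1.742.

1.74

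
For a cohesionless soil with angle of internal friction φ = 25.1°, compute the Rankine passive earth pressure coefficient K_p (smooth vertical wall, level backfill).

K_p = (1 + sin φ)/(1 − sin φ) = tan²(45° + 25.1°/2) = 2.473.

2.47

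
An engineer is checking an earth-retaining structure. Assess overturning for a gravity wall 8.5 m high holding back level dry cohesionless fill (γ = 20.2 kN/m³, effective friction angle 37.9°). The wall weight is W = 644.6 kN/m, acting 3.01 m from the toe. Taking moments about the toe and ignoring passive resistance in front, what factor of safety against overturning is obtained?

3.93

K_a = tan²(45° − 37.9°/2) = 0.2389.
P_a = ½K_aγH² = 0.5×0.2389×20.2×8.5² = 174.4 kN/m, acting at H/3 = 2.833 m above the base.
Overturning moment M_o = P_a × H/3 = 174.4 × 2.833 = 494.0.
Resisting moment M_r = W × 3.01 = 644.6 × 3.01 = 1940.
FS_overturning = M_r/M_o = 1940/494.0 = 3.927.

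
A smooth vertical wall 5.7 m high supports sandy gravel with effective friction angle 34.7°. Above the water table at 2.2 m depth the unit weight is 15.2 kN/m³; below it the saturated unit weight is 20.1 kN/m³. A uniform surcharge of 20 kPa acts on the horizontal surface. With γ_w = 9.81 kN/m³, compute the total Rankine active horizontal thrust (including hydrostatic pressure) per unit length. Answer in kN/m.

151 kN/m

K_a = tan²(45° − φ/2) = 0.2745.
γ' = 20.1 − 9.81 = 10.29 kN/m³. h₂ = H − d_w = 3.5 m.
σ'_h: at surface K_a·q = 5.489; at WT K_a(q+γd_w) = 14.67; at base K_a(q+γd_w+γ'h₂) = 24.55 kPa.
P₁ = ½(5.489+14.67)×2.2 = 22.17; P₂ = ½(14.67+24.55)×3.5 = 68.64; P_w = ½γ_w h₂² = 60.09.
Total = 22.17+68.64+60.09 = 150.9 kN/m.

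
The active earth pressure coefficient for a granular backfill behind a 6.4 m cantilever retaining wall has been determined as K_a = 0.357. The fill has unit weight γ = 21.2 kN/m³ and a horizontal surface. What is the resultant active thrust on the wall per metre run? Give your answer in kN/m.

155 kN/m

P = ½ K_a γ H² = 0.5 × 0.357 × 21.2 × 6.4² = 155.0 kN/m.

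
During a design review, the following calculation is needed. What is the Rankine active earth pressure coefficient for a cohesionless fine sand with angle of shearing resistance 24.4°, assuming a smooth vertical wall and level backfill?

0.415

K_a = tan²(45° − φ/2) = tan²(32.80°) = 0.4153.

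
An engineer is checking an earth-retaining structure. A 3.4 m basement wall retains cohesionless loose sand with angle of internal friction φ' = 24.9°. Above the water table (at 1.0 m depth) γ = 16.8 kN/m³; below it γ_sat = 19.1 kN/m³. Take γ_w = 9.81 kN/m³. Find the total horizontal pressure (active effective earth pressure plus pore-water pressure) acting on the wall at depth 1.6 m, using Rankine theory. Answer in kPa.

K_a = (1 − sin φ)/(1 + sin φ) = 0.4074.
γ' = 19.1 − 9.81 = 9.290 kN/m³.
Effective vertical stress at 1.6 m: σ'_v = 16.8×1.0 + 9.290×0.600 = 22.37 kPa.
σ'_h = K_a σ'_v = 0.4074 × 22.37 = 9.116 kPa; u = γ_w × 0.600 = 5.886 kPa.
Total σ_h = 9.116 + 5.886 = 15.00 kPa.

15.0 kPa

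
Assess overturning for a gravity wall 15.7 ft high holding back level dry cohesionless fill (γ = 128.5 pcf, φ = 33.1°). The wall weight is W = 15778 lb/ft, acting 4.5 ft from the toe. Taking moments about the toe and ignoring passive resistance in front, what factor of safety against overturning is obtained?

K_a = tan²(45° − 33.1°/2) = 0.2936.
P_a = ½K_aγH² = 0.5×0.2936×128.5×15.7² = 4649 lb/ft, acting at H/3 = 5.233 ft above the base.
Overturning moment M_o = P_a × H/3 = 4649 × 5.233 = 24330.
Resisting moment M_r = W × 4.5 = 15778 × 4.5 = 71000.
FS_overturning = M_r/M_o = 71000/24330 = 2.918.

2.92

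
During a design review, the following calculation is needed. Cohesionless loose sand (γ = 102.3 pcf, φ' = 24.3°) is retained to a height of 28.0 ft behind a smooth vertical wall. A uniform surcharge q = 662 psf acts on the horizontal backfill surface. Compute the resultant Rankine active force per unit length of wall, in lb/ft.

K_a = tan²(45° − φ/2) = 0.4169.
Soil triangle: ½ K_a γ H² = 0.5×0.4169×102.3×28.0² = 16720 lb/ft.
Surcharge rectangle: K_a q H = 0.4169×662×28.0 = 7728 lb/ft.
Total = 16720 + 7728 = 24450 lb/ft.

24400 lb/ft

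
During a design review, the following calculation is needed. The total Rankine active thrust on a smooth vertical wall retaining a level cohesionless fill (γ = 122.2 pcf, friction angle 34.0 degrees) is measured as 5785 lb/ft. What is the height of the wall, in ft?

K_a = 0.2827. P_a = ½ K_a γ H² ⇒ H = √(2P_a/(K_a γ)).
H = √(2×5785/(0.2827×122.2)) = 18.30 ft.

18.3 ft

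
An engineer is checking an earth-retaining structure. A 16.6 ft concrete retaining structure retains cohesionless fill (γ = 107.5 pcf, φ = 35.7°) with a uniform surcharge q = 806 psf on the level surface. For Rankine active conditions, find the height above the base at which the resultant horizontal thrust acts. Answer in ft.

6.85 ft

K_a = 0.2630.
Triangular part P₁ = ½K_aγH² = 3895 at H/3 = 5.533 ft; rectangular part P₂ = K_a q H = 3519 at H/2 = 8.300 ft.
ȳ = (P₁·5.533 + P₂·8.300)/(P₁+P₂) = 6.846 ft.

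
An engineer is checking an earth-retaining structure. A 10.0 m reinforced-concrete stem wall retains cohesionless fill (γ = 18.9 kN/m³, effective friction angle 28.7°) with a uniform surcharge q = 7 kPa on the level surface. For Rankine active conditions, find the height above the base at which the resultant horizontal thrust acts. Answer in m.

K_a = 0.3511.
Triangular part P₁ = ½K_aγH² = 331.8 at H/3 = 3.333 m; rectangular part P₂ = K_a q H = 24.58 at H/2 = 5.000 m.
ȳ = (P₁·3.333 + P₂·5.000)/(P₁+P₂) = 3.448 m.

3.45 m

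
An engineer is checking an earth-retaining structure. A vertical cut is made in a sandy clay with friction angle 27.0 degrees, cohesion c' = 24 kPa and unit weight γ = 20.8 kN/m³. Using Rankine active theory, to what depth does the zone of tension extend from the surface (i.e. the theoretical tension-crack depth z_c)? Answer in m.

3.77 m

K_a = tan²(45° − 27.0°/2) = 0.3755; √K_a = 0.6128.
The active pressure is zero where K_a γ z = 2c√K_a, so z_c = 2c/(γ√K_a) = 2×24/(20.8×0.6128) = 3.766 m.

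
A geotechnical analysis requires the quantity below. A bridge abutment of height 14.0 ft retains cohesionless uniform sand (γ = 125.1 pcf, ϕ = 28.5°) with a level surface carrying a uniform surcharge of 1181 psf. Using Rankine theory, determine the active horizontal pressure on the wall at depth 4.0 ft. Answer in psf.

595 psf

K_a = (1 − sin φ)/(1 + sin φ) = 0.3540.
σ_v = γz + q = 125.1 × 4.0 + 1181 = 1681 psf.
σ_h = K_a σ_v = 0.3540 × 1681 = 595.1 psf.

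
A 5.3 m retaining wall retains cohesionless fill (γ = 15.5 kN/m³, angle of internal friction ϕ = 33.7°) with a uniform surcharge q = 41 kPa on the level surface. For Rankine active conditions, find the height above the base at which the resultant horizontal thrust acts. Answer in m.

K_a = 0.2863.
Triangular part P₁ = ½K_aγH² = 62.33 at H/3 = 1.767 m; rectangular part P₂ = K_a q H = 62.21 at H/2 = 2.650 m.
ȳ = (P₁·1.767 + P₂·2.650)/(P₁+P₂) = 2.208 m.

2.21 m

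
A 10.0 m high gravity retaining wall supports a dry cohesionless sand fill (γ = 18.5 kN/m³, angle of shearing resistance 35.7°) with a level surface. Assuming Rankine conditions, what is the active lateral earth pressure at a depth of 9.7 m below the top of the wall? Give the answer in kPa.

K_a = (1 − sin φ)/(1 + sin φ) = 0.2630.
σ_h = K_a γ z = 0.2630 × 18.5 × 9.7 = 47.19 kPa.

47.2 kPa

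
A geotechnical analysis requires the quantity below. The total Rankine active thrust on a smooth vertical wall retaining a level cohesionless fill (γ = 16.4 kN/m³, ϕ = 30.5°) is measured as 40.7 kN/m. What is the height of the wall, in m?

K_a = 0.3267. P_a = ½ K_a γ H² ⇒ H = √(2P_a/(K_a γ)).
H = √(2×40.7/(0.3267×16.4)) = 3.898 m.

3.90 m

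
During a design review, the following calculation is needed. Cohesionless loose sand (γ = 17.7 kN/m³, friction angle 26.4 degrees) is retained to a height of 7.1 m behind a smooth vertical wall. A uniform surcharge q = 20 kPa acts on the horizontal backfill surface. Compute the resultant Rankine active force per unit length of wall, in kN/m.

226 kN/m

K_a = tan²(45° − φ/2) = 0.3844.
Soil triangle: ½ K_a γ H² = 0.5×0.3844×17.7×7.1² = 171.5 kN/m.
Surcharge rectangle: K_a q H = 0.3844×20×7.1 = 54.59 kN/m.
Total = 171.5 + 54.59 = 226.1 kN/m.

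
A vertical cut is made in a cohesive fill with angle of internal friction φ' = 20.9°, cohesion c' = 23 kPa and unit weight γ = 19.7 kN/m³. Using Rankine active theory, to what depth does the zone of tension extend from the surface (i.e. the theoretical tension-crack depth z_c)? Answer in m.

K_a = tan²(45° − 20.9°/2) = 0.4741; √K_a = 0.6886.
The active pressure is zero where K_a γ z = 2c√K_a, so z_c = 2c/(γ√K_a) = 2×23/(19.7×0.6886) = 3.391 m.

3.39 m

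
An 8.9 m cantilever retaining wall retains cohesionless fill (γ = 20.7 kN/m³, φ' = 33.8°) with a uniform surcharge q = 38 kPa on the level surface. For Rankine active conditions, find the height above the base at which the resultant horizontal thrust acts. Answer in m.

K_a = 0.2851.
Triangular part P₁ = ½K_aγH² = 233.7 at H/3 = 2.967 m; rectangular part P₂ = K_a q H = 96.42 at H/2 = 4.450 m.
ȳ = (P₁·2.967 + P₂·4.450)/(P₁+P₂) = 3.400 m.

3.40 m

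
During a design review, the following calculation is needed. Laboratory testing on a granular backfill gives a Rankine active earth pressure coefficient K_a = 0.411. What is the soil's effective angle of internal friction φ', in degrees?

K_a = tan²(45° − φ/2) ⇒ 45° − φ/2 = arctan(√0.411) = 32.66°.
φ = 2(45° − 32.66°) = 24.67°.

24.7°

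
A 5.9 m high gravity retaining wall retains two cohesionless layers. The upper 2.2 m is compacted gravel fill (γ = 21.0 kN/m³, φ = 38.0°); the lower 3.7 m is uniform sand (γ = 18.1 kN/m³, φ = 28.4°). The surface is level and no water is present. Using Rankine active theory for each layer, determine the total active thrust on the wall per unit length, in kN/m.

K_a1 = tan²(45°−38.0°/2) = 0.2379; K_a2 = tan²(45°−28.4°/2) = 0.3554.
Layer 1: σ at base = K_a1 γ₁ h₁ = 10.99 kPa; P₁ = ½×10.99×2.2 = 12.09.
Layer 2: σ_v at top = γ₁h₁ = 46.20; σ_h top = K_a2×46.20 = 16.42; σ_h base = K_a2×(46.20+18.1×3.7) = 40.22.
P₂ = ½(16.42+40.22)×3.7 = 104.8. Total P_a = 12.09+104.8 = 116.9 kN/m.

117 kN/m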